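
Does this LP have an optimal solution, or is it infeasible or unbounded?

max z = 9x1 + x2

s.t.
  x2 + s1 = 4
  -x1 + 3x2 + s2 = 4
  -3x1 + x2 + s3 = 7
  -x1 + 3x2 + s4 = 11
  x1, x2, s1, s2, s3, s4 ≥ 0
Feasible point: (0, 0) satisfies every constraint, so the LP is feasible.
Direction d = (1, 0): for each constraint row a, a·d ≤ 0 —
  (0)(1) + (1)(0) = 0 ≤ 0
  (-1)(1) + (3)(0) = -1 ≤ 0
  (-3)(1) + (1)(0) = -3 ≤ 0
  (-1)(1) + (3)(0) = -1 ≤ 0
and d ≥ 0, so (0, 0) + t·d stays feasible for every t ≥ 0. Along this ray z = 9x1 + x2 changes by 9 per unit t, so z → +∞.

Unbounded: there is a feasible ray along which z → +∞.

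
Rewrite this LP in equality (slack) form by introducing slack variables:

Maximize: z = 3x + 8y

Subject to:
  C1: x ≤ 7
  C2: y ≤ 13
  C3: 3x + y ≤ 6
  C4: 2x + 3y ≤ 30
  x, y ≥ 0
max z = 3x + 8y

s.t.
  x + s1 = 7
  y + s2 = 13
  3x + y + s3 = 6
  2x + 3y + s4 = 30
  x, y, s1, s2, s3, s4 ≥ 0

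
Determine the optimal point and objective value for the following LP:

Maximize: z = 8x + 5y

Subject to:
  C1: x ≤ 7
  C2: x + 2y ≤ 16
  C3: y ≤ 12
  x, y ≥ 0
x = 7, y = 4.5, z = 78.5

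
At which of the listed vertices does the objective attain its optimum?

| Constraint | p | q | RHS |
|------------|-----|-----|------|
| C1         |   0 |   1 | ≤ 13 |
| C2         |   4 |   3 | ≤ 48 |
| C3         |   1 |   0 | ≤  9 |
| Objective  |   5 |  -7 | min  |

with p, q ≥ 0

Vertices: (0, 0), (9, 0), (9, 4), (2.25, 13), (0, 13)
Evaluating z = 5p - 7q at each vertex:
  (0, 0): z = 0
  (9, 0): z = 45
  (9, 4): z = 17
  (2.25, 13): z = -79.75
  (0, 13): z = -91

The smallest value is z = -91, attained at (0, 13).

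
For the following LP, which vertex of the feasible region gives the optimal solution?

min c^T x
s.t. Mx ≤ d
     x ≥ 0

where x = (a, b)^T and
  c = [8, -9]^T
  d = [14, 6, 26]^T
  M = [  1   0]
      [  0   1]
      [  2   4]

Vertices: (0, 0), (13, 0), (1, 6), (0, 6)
Evaluating z = 8a - 9b at each vertex:
  (0, 0): z = 0
  (13, 0): z = 104
  (1, 6): z = -46
  (0, 6): z = -54

The smallest value is z = -54, attained at (0, 6).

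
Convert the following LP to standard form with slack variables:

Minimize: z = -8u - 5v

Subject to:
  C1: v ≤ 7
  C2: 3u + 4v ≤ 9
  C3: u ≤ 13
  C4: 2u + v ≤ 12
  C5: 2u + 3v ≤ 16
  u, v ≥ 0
min z = -8u - 5v

s.t.
  v + s1 = 7
  3u + 4v + s2 = 9
  u + s3 = 13
  2u + v + s4 = 12
  2u + 3v + s5 = 16
  u, v, s1, s2, s3, s4, s5 ≥ 0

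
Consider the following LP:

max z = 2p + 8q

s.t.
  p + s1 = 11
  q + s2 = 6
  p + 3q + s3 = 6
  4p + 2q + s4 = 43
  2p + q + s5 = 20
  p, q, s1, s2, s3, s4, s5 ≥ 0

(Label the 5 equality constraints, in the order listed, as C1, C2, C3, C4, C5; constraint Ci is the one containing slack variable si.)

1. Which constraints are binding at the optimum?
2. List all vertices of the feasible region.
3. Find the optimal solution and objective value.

1. C3, p ≥ 0
2. (0, 0), (6, 0), (0, 2)
3. p = 0, q = 2, z = 16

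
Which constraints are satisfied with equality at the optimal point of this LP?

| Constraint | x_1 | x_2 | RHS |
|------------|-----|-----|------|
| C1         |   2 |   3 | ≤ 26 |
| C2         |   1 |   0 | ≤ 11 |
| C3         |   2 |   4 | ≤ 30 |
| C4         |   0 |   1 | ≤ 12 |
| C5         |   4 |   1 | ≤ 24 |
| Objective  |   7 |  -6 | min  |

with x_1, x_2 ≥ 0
Optimal: x_1 = 0, x_2 = 7.5
Binding: C3, x_1 ≥ 0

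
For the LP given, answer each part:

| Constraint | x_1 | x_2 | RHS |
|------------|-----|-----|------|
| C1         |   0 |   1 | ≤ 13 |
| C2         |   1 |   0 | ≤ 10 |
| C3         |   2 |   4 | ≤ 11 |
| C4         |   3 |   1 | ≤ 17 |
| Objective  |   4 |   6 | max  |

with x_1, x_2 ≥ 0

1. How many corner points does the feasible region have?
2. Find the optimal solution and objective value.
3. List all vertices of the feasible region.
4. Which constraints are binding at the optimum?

1. 3
2. x_1 = 5.5, x_2 = 0, z = 22
3. (0, 0), (5.5, 0), (0, 2.75)
4. C3, x_2 ≥ 0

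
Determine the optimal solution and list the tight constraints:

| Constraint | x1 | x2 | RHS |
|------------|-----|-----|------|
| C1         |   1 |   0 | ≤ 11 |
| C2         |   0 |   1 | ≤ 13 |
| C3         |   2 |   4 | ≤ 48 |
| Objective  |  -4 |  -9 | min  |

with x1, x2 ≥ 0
Optimal: x1 = 0, x2 = 12
Slack at optimum:
  C1: slack = 11
  C2: slack = 1
  C3: slack = 0 (binding)
  x1 ≥ 0: x1 = 0 (binding)
  x2 ≥ 0: x2 = 12
Binding constraints: C3, x1 ≥ 0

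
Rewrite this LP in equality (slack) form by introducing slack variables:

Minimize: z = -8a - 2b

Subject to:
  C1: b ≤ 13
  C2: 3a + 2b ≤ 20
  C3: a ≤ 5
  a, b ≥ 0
min z = -8a - 2b

s.t.
  b + s1 = 13
  3a + 2b + s2 = 20
  a + s3 = 5
  a, b, s1, s2, s3 ≥ 0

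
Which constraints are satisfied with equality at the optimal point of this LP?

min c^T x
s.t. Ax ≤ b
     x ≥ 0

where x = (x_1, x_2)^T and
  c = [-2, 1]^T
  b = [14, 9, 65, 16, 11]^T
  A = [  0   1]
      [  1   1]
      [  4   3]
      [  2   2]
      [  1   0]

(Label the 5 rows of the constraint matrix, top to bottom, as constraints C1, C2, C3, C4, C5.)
Optimal: x_1 = 8, x_2 = 0
Slack at optimum:
  C1: slack = 14
  C2: slack = 1
  C3: slack = 33
  C4: slack = 0 (binding)
  C5: slack = 3
  x_1 ≥ 0: x_1 = 8
  x_2 ≥ 0: x_2 = 0 (binding)
Binding constraints: C4, x_2 ≥ 0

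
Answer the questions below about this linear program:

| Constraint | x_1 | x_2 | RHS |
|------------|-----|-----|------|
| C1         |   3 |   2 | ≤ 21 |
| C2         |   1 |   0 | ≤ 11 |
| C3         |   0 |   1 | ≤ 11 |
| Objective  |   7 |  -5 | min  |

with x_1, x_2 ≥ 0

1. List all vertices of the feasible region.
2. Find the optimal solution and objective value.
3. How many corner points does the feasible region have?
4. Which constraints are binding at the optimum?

1. (0, 0), (7, 0), (0, 10.5)
2. x_1 = 0, x_2 = 10.5, z = -52.5
3. 3
4. C1, x_1 ≥ 0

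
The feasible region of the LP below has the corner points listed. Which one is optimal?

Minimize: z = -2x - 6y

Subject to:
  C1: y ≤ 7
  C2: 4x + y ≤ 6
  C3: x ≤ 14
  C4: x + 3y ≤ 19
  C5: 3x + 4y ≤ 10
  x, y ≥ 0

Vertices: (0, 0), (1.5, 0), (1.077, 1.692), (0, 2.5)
(0, 2.5) with z = -15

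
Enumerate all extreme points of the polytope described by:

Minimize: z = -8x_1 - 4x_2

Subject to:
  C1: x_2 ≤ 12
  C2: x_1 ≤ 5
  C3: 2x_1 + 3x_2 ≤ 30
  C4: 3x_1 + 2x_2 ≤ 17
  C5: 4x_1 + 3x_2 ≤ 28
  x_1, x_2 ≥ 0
Each vertex is the intersection of two constraint boundaries that also satisfies all remaining constraints:
  x_1 = 0 and x_2 = 0 → (0, 0)
  x_1 = 5 and x_2 = 0 → (5, 0)
  x_1 = 5 and 3x_1 + 2x_2 = 17 → (5, 1)
  3x_1 + 2x_2 = 17 and x_1 = 0 → (0, 8.5)

Vertices: (0, 0), (5, 0), (5, 1), (0, 8.5)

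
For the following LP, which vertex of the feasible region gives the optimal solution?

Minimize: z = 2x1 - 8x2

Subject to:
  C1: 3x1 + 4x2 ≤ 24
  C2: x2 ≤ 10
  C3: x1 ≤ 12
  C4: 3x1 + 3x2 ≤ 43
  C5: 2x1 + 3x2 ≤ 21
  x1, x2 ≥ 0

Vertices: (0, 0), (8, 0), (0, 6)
(0, 6) with z = -48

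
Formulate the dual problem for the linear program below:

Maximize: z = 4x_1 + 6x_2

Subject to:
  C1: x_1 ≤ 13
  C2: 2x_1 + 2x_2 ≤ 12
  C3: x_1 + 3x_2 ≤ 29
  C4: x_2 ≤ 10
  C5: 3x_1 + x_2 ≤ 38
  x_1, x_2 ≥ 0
Minimize: z = 13y1 + 12y2 + 29y3 + 10y4 + 38y5

Subject to:
  C1: -y1 - 2y2 - y3 - 3y5 ≤ -4
  C2: -2y2 - 3y3 - y4 - y5 ≤ -6
  y1, y2, y3, y4, y5 ≥ 0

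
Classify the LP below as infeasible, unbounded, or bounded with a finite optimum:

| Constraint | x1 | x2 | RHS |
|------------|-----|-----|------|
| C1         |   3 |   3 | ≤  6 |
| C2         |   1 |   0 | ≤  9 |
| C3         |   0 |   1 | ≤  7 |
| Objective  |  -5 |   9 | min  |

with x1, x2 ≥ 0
The point (2, 0) satisfies every constraint, so the LP is feasible; the constraints give x1 ≤ 9 and x2 ≤ 7, which with x1, x2 ≥ 0 keep the feasible region inside a bounded box. A feasible, bounded LP attains a finite optimum at a vertex.

Evaluating z = -5x1 + 9x2 at each vertex:
  (0, 0): z = 0
  (2, 0): z = -10
  (0, 2): z = 18

The LP has an optimal solution: (2, 0) with z = -10.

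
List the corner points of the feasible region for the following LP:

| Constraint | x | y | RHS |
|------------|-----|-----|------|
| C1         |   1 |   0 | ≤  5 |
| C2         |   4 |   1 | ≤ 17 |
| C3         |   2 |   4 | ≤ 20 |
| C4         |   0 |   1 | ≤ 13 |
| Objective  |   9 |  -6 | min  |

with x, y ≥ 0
Each vertex is the intersection of two constraint boundaries that also satisfies all remaining constraints:
  x = 0 and y = 0 → (0, 0)
  4x + y = 17 and y = 0 → (4.25, 0)
  4x + y = 17 and 2x + 4y = 20 → (3.429, 3.286)
  2x + 4y = 20 and x = 0 → (0, 5)

Vertices: (0, 0), (4.25, 0), (3.429, 3.286), (0, 5)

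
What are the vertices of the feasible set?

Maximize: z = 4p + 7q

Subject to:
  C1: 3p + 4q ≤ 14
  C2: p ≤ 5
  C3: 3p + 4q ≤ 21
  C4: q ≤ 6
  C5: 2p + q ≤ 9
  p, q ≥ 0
Each vertex is the intersection of two constraint boundaries that also satisfies all remaining constraints:
  p = 0 and q = 0 → (0, 0)
  2p + q = 9 and q = 0 → (4.5, 0)
  3p + 4q = 14 and 2p + q = 9 → (4.4, 0.2)
  3p + 4q = 14 and p = 0 → (0, 3.5)

Vertices: (0, 0), (4.5, 0), (4.4, 0.2), (0, 3.5)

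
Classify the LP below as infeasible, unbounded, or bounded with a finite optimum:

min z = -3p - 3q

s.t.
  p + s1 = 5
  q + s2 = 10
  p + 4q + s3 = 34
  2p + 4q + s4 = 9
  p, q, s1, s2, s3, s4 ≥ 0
The point (4.5, 0) satisfies every constraint, so the LP is feasible; the constraints give p ≤ 5 and q ≤ 10, which with p, q ≥ 0 keep the feasible region inside a bounded box. A feasible, bounded LP attains a finite optimum at a vertex.

Evaluating z = -3p - 3q at each vertex:
  (0, 0): z = 0
  (4.5, 0): z = -13.5
  (0, 2.25): z = -6.75

Feasible with finite optimum z* = -13.5 at (4.5, 0).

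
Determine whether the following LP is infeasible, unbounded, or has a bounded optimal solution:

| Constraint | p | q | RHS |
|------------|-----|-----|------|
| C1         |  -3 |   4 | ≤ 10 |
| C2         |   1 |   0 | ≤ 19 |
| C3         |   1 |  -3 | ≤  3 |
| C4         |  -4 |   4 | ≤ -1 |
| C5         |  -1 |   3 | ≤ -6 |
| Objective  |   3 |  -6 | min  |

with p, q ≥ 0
C3 requires p - 3q ≤ 3, while C5 (-p + 3q ≤ -6) is equivalent to p - 3q ≥ 6. Together they would need 6 ≤ p - 3q ≤ 3, which is impossible since 6 > 3. No point satisfies all constraints.

The feasible region is empty; the LP is infeasible.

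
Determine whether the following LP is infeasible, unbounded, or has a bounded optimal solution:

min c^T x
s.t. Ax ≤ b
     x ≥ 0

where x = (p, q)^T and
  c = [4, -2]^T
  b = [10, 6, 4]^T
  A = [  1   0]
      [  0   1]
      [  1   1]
The point (0, 4) satisfies every constraint, so the LP is feasible; the constraints give p ≤ 10 and q ≤ 6, which with p, q ≥ 0 keep the feasible region inside a bounded box. A feasible, bounded LP attains a finite optimum at a vertex.

Evaluating z = 4p - 2q at each vertex:
  (0, 0): z = 0
  (4, 0): z = 16
  (0, 4): z = -8

The LP has an optimal solution: (0, 4) with z = -8.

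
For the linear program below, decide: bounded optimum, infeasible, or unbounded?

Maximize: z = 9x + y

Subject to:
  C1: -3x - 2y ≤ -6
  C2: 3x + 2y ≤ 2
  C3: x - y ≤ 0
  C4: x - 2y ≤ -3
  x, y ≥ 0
C2 requires 3x + 2y ≤ 2, while C1 (-3x - 2y ≤ -6) is equivalent to 3x + 2y ≥ 6. Together they would need 6 ≤ 3x + 2y ≤ 2, which is impossible since 6 > 2. No point satisfies all constraints.

The feasible region is empty; the LP is infeasible.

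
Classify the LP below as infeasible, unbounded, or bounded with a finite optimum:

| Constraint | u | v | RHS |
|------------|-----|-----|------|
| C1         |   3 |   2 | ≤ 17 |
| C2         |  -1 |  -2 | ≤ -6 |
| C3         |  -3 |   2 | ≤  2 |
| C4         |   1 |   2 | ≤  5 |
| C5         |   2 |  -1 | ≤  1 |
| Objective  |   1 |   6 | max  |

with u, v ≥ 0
C4 requires u + 2v ≤ 5, while C2 (-u - 2v ≤ -6) is equivalent to u + 2v ≥ 6. Together they would need 6 ≤ u + 2v ≤ 5, which is impossible since 6 > 5. No point satisfies all constraints.

Infeasible: no point satisfies all constraints simultaneously.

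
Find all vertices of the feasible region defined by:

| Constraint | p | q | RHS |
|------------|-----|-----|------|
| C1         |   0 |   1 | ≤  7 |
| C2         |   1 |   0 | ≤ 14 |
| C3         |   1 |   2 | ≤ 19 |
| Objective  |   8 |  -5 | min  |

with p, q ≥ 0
Each vertex is the intersection of two constraint boundaries that also satisfies all remaining constraints:
  p = 0 and q = 0 → (0, 0)
  p = 14 and q = 0 → (14, 0)
  p = 14 and p + 2q = 19 → (14, 2.5)
  q = 7 and p + 2q = 19 → (5, 7)
  q = 7 and p = 0 → (0, 7)

Vertices: (0, 0), (14, 0), (14, 2.5), (5, 7), (0, 7)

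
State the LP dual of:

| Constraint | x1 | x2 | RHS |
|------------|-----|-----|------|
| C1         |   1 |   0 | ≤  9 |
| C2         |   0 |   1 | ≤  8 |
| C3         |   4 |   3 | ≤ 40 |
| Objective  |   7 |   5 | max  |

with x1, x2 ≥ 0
Minimize: z = 9y1 + 8y2 + 40y3

Subject to:
  C1: -y1 - 4y3 ≤ -7
  C2: -y2 - 3y3 ≤ -5
  y1, y2, y3 ≥ 0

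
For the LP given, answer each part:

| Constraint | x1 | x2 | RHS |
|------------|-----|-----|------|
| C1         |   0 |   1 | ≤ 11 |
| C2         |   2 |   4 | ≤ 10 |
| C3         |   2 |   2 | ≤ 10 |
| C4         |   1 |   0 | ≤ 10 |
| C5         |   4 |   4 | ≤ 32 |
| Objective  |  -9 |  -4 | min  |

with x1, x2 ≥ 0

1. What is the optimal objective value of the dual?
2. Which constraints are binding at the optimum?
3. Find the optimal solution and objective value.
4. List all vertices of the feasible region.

1. -45 (by strong duality, equal to the primal optimum)
2. C2, C3, x2 ≥ 0
3. x1 = 5, x2 = 0, z = -45
4. (0, 0), (5, 0), (0, 2.5)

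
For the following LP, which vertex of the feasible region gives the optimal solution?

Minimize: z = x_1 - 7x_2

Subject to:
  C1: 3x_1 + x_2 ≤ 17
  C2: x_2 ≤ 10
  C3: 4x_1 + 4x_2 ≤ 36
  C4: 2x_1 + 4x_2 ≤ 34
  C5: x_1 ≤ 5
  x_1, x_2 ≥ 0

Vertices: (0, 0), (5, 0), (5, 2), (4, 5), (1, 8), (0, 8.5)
Evaluating z = x_1 - 7x_2 at each vertex:
  (0, 0): z = 0
  (5, 0): z = 5
  (5, 2): z = -9
  (4, 5): z = -31
  (1, 8): z = -55
  (0, 8.5): z = -59.5

The smallest value is z = -59.5, attained at (0, 8.5).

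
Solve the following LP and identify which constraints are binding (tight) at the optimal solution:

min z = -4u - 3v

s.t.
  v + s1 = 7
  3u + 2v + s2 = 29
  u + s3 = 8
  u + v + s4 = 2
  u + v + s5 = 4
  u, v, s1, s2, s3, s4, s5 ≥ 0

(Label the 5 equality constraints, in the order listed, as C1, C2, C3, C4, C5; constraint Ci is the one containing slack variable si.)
Optimal: u = 2, v = 0
Binding: C4, v ≥ 0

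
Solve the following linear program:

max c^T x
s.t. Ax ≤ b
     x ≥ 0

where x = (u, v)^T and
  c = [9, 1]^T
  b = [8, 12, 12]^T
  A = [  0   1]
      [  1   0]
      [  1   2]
Each vertex is the intersection of two constraint boundaries that also satisfies all remaining constraints:
  u = 0 and v = 0 → (0, 0)
  u = 12 and u + 2v = 12 → (12, 0)
  u + 2v = 12 and u = 0 → (0, 6)

Evaluating z = 9u + v at each vertex:
  (0, 0): z = 0
  (12, 0): z = 108
  (0, 6): z = 6

The maximum is at (12, 0) with z = 108.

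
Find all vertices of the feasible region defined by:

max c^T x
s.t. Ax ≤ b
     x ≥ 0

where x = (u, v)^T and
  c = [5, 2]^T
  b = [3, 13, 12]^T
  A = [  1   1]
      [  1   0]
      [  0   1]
Each vertex is the intersection of two constraint boundaries that also satisfies all remaining constraints:
  u = 0 and v = 0 → (0, 0)
  u + v = 3 and v = 0 → (3, 0)
  u + v = 3 and u = 0 → (0, 3)

Vertices: (0, 0), (3, 0), (0, 3)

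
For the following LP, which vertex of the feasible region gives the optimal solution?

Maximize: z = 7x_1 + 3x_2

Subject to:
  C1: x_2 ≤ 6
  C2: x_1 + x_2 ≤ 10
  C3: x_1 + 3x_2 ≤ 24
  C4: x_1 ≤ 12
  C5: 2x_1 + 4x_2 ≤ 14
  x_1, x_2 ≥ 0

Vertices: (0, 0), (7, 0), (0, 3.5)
Evaluating z = 7x_1 + 3x_2 at each vertex:
  (0, 0): z = 0
  (7, 0): z = 49
  (0, 3.5): z = 10.5

The largest value is z = 49, attained at (7, 0).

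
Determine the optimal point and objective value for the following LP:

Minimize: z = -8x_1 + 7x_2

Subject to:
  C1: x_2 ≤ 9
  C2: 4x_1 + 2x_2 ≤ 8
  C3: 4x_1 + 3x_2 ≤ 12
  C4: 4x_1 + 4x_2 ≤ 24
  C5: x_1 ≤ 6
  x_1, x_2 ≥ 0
x_1 = 2, x_2 = 0, z = -16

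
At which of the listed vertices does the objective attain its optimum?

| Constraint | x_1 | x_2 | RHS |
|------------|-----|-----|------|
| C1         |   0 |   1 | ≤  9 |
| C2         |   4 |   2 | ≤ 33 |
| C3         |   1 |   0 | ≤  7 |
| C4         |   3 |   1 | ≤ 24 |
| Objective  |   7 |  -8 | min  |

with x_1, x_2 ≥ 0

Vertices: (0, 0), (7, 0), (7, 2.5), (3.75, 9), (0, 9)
Evaluating z = 7x_1 - 8x_2 at each vertex:
  (0, 0): z = 0
  (7, 0): z = 49
  (7, 2.5): z = 29
  (3.75, 9): z = -45.75
  (0, 9): z = -72

The smallest value is z = -72, attained at (0, 9).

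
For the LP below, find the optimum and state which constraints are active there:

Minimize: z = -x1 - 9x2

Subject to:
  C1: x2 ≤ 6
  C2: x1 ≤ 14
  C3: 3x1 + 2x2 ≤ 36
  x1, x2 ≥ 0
Optimal: x1 = 8, x2 = 6
Slack at optimum:
  C1: slack = 0 (binding)
  C2: slack = 6
  C3: slack = 0 (binding)
  x1 ≥ 0: x1 = 8
  x2 ≥ 0: x2 = 6
Binding constraints: C1, C3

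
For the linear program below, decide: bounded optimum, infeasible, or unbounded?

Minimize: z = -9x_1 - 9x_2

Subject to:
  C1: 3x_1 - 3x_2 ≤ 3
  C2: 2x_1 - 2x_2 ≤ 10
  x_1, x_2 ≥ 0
Feasible point: (0, 0) satisfies every constraint, so the LP is feasible.
Direction d = (0, 1): for each constraint row a, a·d ≤ 0 —
  (3)(0) + (-3)(1) = -3 ≤ 0
  (2)(0) + (-2)(1) = -2 ≤ 0
and d ≥ 0, so (0, 0) + t·d stays feasible for every t ≥ 0. Along this ray z = -9x_1 - 9x_2 changes by -9 per unit t, so z → −∞.

The LP is unbounded; z can be made arbitrarily small.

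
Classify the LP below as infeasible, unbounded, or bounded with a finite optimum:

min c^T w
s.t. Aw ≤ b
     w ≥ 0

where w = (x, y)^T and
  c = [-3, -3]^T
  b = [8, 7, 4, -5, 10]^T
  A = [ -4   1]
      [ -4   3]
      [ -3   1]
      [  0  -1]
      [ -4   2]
Feasible point: (2, 5) satisfies every constraint, so the LP is feasible.
Direction d = (1, 0): for each constraint row a, a·d ≤ 0 —
  (-4)(1) + (1)(0) = -4 ≤ 0
  (-4)(1) + (3)(0) = -4 ≤ 0
  (-3)(1) + (1)(0) = -3 ≤ 0
  (0)(1) + (-1)(0) = 0 ≤ 0
  (-4)(1) + (2)(0) = -4 ≤ 0
and d ≥ 0, so (2, 5) + t·d stays feasible for every t ≥ 0. Along this ray z = -3x - 3y changes by -3 per unit t, so z → −∞.

The LP is unbounded; z can be made arbitrarily small.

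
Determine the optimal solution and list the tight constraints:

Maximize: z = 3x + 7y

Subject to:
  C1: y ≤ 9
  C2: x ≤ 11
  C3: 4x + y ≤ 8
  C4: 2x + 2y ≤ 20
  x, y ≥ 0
Optimal: x = 0, y = 8
Binding: C3, x ≥ 0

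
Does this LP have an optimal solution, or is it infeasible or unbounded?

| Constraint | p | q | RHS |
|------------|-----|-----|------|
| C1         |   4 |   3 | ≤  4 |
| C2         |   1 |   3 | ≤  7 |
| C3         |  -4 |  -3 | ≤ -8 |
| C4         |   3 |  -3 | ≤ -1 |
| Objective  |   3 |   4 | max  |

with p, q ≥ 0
C1 requires 4p + 3q ≤ 4, while C3 (-4p - 3q ≤ -8) is equivalent to 4p + 3q ≥ 8. Together they would need 8 ≤ 4p + 3q ≤ 4, which is impossible since 8 > 4. No point satisfies all constraints.

Infeasible: no point satisfies all constraints simultaneously.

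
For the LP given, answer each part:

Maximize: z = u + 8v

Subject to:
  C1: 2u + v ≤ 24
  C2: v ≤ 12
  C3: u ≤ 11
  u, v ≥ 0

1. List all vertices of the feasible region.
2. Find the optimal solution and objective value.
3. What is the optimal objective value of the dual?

1. (0, 0), (11, 0), (11, 2), (6, 12), (0, 12)
2. u = 6, v = 12, z = 102
3. 102 (by strong duality, equal to the primal optimum)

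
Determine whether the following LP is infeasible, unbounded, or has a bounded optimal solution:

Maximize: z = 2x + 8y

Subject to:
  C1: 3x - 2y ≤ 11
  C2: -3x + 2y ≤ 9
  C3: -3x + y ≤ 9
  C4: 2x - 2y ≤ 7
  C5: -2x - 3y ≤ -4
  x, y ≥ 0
Feasible point: (0, 2) satisfies every constraint, so the LP is feasible.
Direction d = (2, 3): for each constraint row a, a·d ≤ 0 —
  (3)(2) + (-2)(3) = 0 ≤ 0
  (-3)(2) + (2)(3) = 0 ≤ 0
  (-3)(2) + (1)(3) = -3 ≤ 0
  (2)(2) + (-2)(3) = -2 ≤ 0
  (-2)(2) + (-3)(3) = -13 ≤ 0
and d ≥ 0, so (0, 2) + t·d stays feasible for every t ≥ 0. Along this ray z = 2x + 8y changes by 28 per unit t, so z → +∞.

The LP is unbounded; z can be made arbitrarily large.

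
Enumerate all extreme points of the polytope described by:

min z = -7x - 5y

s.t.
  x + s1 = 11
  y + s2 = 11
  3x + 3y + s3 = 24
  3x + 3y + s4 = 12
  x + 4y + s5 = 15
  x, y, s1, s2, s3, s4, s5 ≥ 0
Each vertex is the intersection of two constraint boundaries that also satisfies all remaining constraints:
  x = 0 and y = 0 → (0, 0)
  3x + 3y = 12 and y = 0 → (4, 0)
  3x + 3y = 12 and x + 4y = 15 → (0.3333, 3.667)
  x + 4y = 15 and x = 0 → (0, 3.75)

Vertices: (0, 0), (4, 0), (0.3333, 3.667), (0, 3.75)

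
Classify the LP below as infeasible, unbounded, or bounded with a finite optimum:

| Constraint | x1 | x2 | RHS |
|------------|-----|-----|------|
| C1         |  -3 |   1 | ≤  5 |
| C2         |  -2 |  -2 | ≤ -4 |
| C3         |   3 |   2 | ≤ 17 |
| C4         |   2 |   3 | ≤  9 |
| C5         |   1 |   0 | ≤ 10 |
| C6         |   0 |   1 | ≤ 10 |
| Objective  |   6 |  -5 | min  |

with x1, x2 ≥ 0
The point (0, 3) satisfies every constraint, so the LP is feasible; the constraints give x1 ≤ 10 and x2 ≤ 10, which with x1, x2 ≥ 0 keep the feasible region inside a bounded box. A feasible, bounded LP attains a finite optimum at a vertex.

Evaluating z = 6x1 - 5x2 at each vertex:
  (2, 0): z = 12
  (4.5, 0): z = 27
  (0, 3): z = -15
  (0, 2): z = -10

The LP has an optimal solution: (0, 3) with z = -15.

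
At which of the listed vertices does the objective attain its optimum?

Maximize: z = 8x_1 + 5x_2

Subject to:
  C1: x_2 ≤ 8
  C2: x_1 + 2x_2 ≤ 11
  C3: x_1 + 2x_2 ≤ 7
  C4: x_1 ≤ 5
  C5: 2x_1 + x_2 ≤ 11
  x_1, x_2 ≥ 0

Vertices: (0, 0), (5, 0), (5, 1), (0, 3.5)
(5, 1) with z = 45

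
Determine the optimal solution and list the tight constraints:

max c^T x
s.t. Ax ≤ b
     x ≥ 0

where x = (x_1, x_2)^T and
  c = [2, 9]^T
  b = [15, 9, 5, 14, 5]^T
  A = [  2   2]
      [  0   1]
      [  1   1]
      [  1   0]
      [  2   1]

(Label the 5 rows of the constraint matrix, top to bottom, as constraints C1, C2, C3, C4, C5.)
Optimal: x_1 = 0, x_2 = 5
Binding: C3, C5, x_1 ≥ 0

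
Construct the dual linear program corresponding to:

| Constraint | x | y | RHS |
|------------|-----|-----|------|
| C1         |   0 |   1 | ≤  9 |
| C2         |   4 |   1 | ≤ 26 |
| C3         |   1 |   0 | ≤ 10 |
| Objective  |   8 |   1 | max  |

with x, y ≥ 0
Minimize: z = 9y1 + 26y2 + 10y3

Subject to:
  C1: -4y2 - y3 ≤ -8
  C2: -y1 - y2 ≤ -1
  y1, y2, y3 ≥ 0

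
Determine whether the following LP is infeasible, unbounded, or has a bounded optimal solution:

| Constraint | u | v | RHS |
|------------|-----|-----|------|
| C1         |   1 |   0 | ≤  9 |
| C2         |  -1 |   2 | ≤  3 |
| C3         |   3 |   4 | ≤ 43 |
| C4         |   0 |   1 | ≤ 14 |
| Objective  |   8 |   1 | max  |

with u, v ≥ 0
The point (9, 4) satisfies every constraint, so the LP is feasible; the constraints give u ≤ 9 and v ≤ 14, which with u, v ≥ 0 keep the feasible region inside a bounded box. A feasible, bounded LP attains a finite optimum at a vertex.

Evaluating z = 8u + v at each vertex:
  (0, 1.5): z = 1.5
  (0, 0): z = 0
  (9, 0): z = 72
  (9, 4): z = 76
  (7.4, 5.2): z = 64.4

Feasible with finite optimum z* = 76 at (9, 4).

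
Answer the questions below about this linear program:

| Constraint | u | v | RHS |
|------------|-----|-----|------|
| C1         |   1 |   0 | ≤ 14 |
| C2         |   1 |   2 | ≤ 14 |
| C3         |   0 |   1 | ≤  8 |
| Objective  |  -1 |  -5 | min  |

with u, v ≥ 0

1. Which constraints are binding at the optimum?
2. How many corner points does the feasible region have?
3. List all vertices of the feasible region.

1. C2, u ≥ 0
2. 3
3. (0, 0), (14, 0), (0, 7)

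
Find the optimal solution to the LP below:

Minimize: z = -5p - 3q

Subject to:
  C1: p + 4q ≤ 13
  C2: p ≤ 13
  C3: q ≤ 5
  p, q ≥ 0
p = 13, q = 0, z = -65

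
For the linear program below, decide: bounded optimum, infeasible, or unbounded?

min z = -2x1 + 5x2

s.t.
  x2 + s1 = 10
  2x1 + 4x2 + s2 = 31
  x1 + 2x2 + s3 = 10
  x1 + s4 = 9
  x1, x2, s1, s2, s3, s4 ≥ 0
The point (9, 0) satisfies every constraint, so the LP is feasible; the constraints give x1 ≤ 9 and x2 ≤ 10, which with x1, x2 ≥ 0 keep the feasible region inside a bounded box. A feasible, bounded LP attains a finite optimum at a vertex.

Evaluating z = -2x1 + 5x2 at each vertex:
  (0, 0): z = 0
  (9, 0): z = -18
  (9, 0.5): z = -15.5
  (0, 5): z = 25

Bounded optimum: z* = -18 at (9, 0).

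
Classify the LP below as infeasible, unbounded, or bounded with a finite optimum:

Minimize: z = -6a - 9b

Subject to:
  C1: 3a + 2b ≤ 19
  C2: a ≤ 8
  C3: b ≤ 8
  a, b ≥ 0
The point (1, 8) satisfies every constraint, so the LP is feasible; the constraints give a ≤ 8 and b ≤ 8, which with a, b ≥ 0 keep the feasible region inside a bounded box. A feasible, bounded LP attains a finite optimum at a vertex.

Bounded optimum: z* = -78 at (1, 8).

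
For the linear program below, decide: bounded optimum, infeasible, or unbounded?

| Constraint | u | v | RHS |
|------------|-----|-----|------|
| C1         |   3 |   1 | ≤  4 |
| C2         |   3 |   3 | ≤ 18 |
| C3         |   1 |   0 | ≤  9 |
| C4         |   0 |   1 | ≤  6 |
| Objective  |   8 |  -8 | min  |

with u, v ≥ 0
The point (0, 4) satisfies every constraint, so the LP is feasible; the constraints give u ≤ 9 and v ≤ 6, which with u, v ≥ 0 keep the feasible region inside a bounded box. A feasible, bounded LP attains a finite optimum at a vertex.

Evaluating z = 8u - 8v at each vertex:
  (0, 0): z = 0
  (1.333, 0): z = 10.67
  (0, 4): z = -32

Feasible with finite optimum z* = -32 at (0, 4).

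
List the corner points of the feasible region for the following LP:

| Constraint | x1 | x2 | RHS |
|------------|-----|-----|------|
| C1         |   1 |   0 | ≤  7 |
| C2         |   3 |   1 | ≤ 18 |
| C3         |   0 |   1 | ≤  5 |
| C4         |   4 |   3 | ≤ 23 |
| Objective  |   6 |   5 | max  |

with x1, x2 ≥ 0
Each vertex is the intersection of two constraint boundaries that also satisfies all remaining constraints:
  x1 = 0 and x2 = 0 → (0, 0)
  4x1 + 3x2 = 23 and x2 = 0 → (5.75, 0)
  x2 = 5 and 4x1 + 3x2 = 23 → (2, 5)
  x2 = 5 and x1 = 0 → (0, 5)

Vertices: (0, 0), (5.75, 0), (2, 5), (0, 5)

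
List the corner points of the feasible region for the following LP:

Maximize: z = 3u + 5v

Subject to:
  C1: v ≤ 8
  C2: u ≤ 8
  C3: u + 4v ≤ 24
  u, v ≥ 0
Each vertex is the intersection of two constraint boundaries that also satisfies all remaining constraints:
  u = 0 and v = 0 → (0, 0)
  u = 8 and v = 0 → (8, 0)
  u = 8 and u + 4v = 24 → (8, 4)
  u + 4v = 24 and u = 0 → (0, 6)

Vertices: (0, 0), (8, 0), (8, 4), (0, 6)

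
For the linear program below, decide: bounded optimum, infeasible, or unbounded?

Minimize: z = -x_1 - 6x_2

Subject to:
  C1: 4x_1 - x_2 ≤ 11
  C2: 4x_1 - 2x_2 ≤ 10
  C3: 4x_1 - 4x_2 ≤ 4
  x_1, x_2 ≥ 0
Feasible point: (0, 0) satisfies every constraint, so the LP is feasible.
Direction d = (0, 1): for each constraint row a, a·d ≤ 0 —
  (4)(0) + (-1)(1) = -1 ≤ 0
  (4)(0) + (-2)(1) = -2 ≤ 0
  (4)(0) + (-4)(1) = -4 ≤ 0
and d ≥ 0, so (0, 0) + t·d stays feasible for every t ≥ 0. Along this ray z = -x_1 - 6x_2 changes by -6 per unit t, so z → −∞.

The LP is unbounded; z can be made arbitrarily small.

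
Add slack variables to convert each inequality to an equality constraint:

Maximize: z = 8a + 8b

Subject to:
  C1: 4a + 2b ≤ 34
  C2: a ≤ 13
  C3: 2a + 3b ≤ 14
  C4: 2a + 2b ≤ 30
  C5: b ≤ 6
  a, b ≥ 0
max z = 8a + 8b

s.t.
  4a + 2b + s1 = 34
  a + s2 = 13
  2a + 3b + s3 = 14
  2a + 2b + s4 = 30
  b + s5 = 6
  a, b, s1, s2, s3, s4, s5 ≥ 0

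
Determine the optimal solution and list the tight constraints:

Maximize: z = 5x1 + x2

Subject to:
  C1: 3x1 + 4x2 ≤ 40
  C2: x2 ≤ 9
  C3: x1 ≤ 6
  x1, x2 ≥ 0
Optimal: x1 = 6, x2 = 5.5
Slack at optimum:
  C1: slack = 0 (binding)
  C2: slack = 3.5
  C3: slack = 0 (binding)
  x1 ≥ 0: x1 = 6
  x2 ≥ 0: x2 = 5.5
Binding constraints: C1, C3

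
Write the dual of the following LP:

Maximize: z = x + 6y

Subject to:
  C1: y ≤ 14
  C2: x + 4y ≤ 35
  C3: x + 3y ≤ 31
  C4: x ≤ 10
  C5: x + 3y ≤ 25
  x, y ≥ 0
Minimize: z = 14y1 + 35y2 + 31y3 + 10y4 + 25y5

Subject to:
  C1: -y2 - y3 - y4 - y5 ≤ -1
  C2: -y1 - 4y2 - 3y3 - 3y5 ≤ -6
  y1, y2, y3, y4, y5 ≥ 0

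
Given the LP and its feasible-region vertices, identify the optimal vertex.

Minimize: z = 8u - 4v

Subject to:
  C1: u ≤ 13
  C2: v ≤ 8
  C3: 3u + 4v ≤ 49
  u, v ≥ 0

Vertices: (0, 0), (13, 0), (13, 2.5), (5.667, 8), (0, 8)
Evaluating z = 8u - 4v at each vertex:
  (0, 0): z = 0
  (13, 0): z = 104
  (13, 2.5): z = 94
  (5.667, 8): z = 13.33
  (0, 8): z = -32

The smallest value is z = -32, attained at (0, 8).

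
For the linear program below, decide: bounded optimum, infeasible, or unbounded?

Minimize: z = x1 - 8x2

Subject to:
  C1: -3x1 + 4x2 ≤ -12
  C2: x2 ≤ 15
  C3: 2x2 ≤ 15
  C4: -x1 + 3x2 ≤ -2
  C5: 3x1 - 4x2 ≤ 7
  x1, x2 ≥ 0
C5 requires 3x1 - 4x2 ≤ 7, while C1 (-3x1 + 4x2 ≤ -12) is equivalent to 3x1 - 4x2 ≥ 12. Together they would need 12 ≤ 3x1 - 4x2 ≤ 7, which is impossible since 12 > 7. No point satisfies all constraints.

Infeasible — the constraint set is empty.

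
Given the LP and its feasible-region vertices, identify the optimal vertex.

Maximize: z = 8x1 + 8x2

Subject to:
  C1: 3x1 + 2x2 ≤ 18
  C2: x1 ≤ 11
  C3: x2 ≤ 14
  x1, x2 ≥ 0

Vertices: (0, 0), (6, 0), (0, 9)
Evaluating z = 8x1 + 8x2 at each vertex:
  (0, 0): z = 0
  (6, 0): z = 48
  (0, 9): z = 72

The largest value is z = 72, attained at (0, 9).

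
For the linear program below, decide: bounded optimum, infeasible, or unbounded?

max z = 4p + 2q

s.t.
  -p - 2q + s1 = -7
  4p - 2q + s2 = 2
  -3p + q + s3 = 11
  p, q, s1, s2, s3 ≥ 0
Feasible point: (0, 4) satisfies every constraint, so the LP is feasible.
Direction d = (1, 2): for each constraint row a, a·d ≤ 0 —
  (-1)(1) + (-2)(2) = -5 ≤ 0
  (4)(1) + (-2)(2) = 0 ≤ 0
  (-3)(1) + (1)(2) = -1 ≤ 0
and d ≥ 0, so (0, 4) + t·d stays feasible for every t ≥ 0. Along this ray z = 4p + 2q changes by 8 per unit t, so z → +∞.

Unbounded: there is a feasible ray along which z → +∞.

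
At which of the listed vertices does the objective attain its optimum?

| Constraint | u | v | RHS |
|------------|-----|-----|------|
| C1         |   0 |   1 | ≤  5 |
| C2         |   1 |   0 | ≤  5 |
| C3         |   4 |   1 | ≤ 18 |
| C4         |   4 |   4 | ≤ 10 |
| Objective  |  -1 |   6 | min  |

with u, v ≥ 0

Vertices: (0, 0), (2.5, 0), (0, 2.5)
Evaluating z = -u + 6v at each vertex:
  (0, 0): z = 0
  (2.5, 0): z = -2.5
  (0, 2.5): z = 15

The smallest value is z = -2.5, attained at (2.5, 0).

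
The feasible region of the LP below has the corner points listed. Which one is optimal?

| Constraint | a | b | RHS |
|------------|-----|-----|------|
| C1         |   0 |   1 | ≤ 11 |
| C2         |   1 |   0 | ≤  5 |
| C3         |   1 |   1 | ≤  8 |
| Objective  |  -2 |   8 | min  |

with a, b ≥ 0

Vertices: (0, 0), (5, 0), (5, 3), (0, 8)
Evaluating z = -2a + 8b at each vertex:
  (0, 0): z = 0
  (5, 0): z = -10
  (5, 3): z = 14
  (0, 8): z = 64

The smallest value is z = -10, attained at (5, 0).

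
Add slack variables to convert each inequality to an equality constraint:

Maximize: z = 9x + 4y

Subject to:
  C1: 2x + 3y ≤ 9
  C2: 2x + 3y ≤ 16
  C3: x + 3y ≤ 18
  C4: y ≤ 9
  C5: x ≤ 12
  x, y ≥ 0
max z = 9x + 4y

s.t.
  2x + 3y + s1 = 9
  2x + 3y + s2 = 16
  x + 3y + s3 = 18
  y + s4 = 9
  x + s5 = 12
  x, y, s1, s2, s3, s4, s5 ≥ 0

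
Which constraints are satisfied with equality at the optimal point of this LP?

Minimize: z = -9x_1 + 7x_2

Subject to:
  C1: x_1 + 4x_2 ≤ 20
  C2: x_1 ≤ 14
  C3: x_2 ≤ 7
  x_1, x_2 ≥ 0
Optimal: x_1 = 14, x_2 = 0
Slack at optimum:
  C1: slack = 6
  C2: slack = 0 (binding)
  C3: slack = 7
  x_1 ≥ 0: x_1 = 14
  x_2 ≥ 0: x_2 = 0 (binding)
Binding constraints: C2, x_2 ≥ 0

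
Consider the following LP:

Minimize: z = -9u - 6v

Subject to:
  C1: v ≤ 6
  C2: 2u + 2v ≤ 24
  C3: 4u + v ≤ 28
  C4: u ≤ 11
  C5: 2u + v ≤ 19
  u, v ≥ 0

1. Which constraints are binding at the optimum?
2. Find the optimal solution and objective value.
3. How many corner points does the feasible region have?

1. C1, C3
2. u = 5.5, v = 6, z = -85.5
3. 4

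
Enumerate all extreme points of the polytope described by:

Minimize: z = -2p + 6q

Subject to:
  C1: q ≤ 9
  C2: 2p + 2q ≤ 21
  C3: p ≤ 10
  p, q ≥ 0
Each vertex is the intersection of two constraint boundaries that also satisfies all remaining constraints:
  p = 0 and q = 0 → (0, 0)
  p = 10 and q = 0 → (10, 0)
  2p + 2q = 21 and p = 10 → (10, 0.5)
  q = 9 and 2p + 2q = 21 → (1.5, 9)
  q = 9 and p = 0 → (0, 9)

Vertices: (0, 0), (10, 0), (10, 0.5), (1.5, 9), (0, 9)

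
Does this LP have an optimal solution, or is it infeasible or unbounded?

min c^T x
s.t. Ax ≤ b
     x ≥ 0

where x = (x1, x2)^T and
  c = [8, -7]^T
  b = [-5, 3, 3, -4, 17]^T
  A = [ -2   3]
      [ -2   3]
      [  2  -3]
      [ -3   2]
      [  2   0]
One constraint requires 2x1 - 3x2 ≤ 3, while the constraint -2x1 + 3x2 ≤ -5 is equivalent to 2x1 - 3x2 ≥ 5. Together they would need 5 ≤ 2x1 - 3x2 ≤ 3, which is impossible since 5 > 3. No point satisfies all constraints.

The feasible region is empty; the LP is infeasible.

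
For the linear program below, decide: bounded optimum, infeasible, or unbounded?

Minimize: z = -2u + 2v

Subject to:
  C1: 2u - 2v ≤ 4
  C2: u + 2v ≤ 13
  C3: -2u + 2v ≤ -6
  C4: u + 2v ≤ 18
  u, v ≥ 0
C1 requires 2u - 2v ≤ 4, while C3 (-2u + 2v ≤ -6) is equivalent to 2u - 2v ≥ 6. Together they would need 6 ≤ 2u - 2v ≤ 4, which is impossible since 6 > 4. No point satisfies all constraints.

The feasible region is empty; the LP is infeasible.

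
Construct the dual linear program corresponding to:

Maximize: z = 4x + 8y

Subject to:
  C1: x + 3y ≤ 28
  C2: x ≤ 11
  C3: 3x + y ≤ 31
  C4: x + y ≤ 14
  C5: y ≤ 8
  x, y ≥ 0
Minimize: z = 28y1 + 11y2 + 31y3 + 14y4 + 8y5

Subject to:
  C1: -y1 - y2 - 3y3 - y4 ≤ -4
  C2: -3y1 - y3 - y4 - y5 ≤ -8
  y1, y2, y3, y4, y5 ≥ 0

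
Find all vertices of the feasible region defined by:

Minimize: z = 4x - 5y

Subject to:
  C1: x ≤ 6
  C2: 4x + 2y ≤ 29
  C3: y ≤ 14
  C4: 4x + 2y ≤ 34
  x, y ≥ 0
Each vertex is the intersection of two constraint boundaries that also satisfies all remaining constraints:
  x = 0 and y = 0 → (0, 0)
  x = 6 and y = 0 → (6, 0)
  x = 6 and 4x + 2y = 29 → (6, 2.5)
  4x + 2y = 29 and y = 14 → (0.25, 14)
  y = 14 and x = 0 → (0, 14)

Vertices: (0, 0), (6, 0), (6, 2.5), (0.25, 14), (0, 14)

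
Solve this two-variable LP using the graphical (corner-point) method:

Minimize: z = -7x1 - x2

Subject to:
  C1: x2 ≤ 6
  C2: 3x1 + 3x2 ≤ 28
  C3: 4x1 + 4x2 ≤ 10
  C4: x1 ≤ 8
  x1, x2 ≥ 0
Each vertex is the intersection of two constraint boundaries that also satisfies all remaining constraints:
  x1 = 0 and x2 = 0 → (0, 0)
  4x1 + 4x2 = 10 and x2 = 0 → (2.5, 0)
  4x1 + 4x2 = 10 and x1 = 0 → (0, 2.5)

Evaluating z = -7x1 - x2 at each vertex:
  (0, 0): z = 0
  (2.5, 0): z = -17.5
  (0, 2.5): z = -2.5

The minimum is at (2.5, 0) with z = -17.5.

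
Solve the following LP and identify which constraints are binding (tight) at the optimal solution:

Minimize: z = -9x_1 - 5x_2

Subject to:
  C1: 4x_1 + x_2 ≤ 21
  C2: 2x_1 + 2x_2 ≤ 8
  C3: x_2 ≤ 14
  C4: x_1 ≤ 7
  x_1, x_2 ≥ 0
Optimal: x_1 = 4, x_2 = 0
Binding: C2, x_2 ≥ 0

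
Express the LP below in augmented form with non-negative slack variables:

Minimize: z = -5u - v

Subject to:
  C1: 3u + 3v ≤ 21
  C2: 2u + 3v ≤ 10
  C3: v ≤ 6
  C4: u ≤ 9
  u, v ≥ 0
min z = -5u - v

s.t.
  3u + 3v + s1 = 21
  2u + 3v + s2 = 10
  v + s3 = 6
  u + s4 = 9
  u, v, s1, s2, s3, s4 ≥ 0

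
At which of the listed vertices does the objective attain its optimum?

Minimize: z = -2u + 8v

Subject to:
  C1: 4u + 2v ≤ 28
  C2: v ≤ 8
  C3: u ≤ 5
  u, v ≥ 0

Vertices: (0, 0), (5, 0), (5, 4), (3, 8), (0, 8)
Evaluating z = -2u + 8v at each vertex:
  (0, 0): z = 0
  (5, 0): z = -10
  (5, 4): z = 22
  (3, 8): z = 58
  (0, 8): z = 64

The smallest value is z = -10, attained at (5, 0).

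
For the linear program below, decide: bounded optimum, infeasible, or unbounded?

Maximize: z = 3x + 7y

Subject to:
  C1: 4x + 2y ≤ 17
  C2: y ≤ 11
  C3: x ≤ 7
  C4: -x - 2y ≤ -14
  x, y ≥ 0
The point (0, 8.5) satisfies every constraint, so the LP is feasible; the constraints give x ≤ 7 and y ≤ 11, which with x, y ≥ 0 keep the feasible region inside a bounded box. A feasible, bounded LP attains a finite optimum at a vertex.

Bounded optimum: z* = 59.5 at (0, 8.5).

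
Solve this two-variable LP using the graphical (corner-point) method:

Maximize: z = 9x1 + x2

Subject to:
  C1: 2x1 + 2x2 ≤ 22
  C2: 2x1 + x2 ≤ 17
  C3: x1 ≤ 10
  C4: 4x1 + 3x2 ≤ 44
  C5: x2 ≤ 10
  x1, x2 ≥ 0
x1 = 8.5, x2 = 0, z = 76.5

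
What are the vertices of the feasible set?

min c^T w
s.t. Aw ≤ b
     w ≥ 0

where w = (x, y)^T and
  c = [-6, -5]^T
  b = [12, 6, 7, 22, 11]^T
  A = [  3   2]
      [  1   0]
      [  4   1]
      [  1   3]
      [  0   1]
Each vertex is the intersection of two constraint boundaries that also satisfies all remaining constraints:
  x = 0 and y = 0 → (0, 0)
  4x + y = 7 and y = 0 → (1.75, 0)
  3x + 2y = 12 and 4x + y = 7 → (0.4, 5.4)
  3x + 2y = 12 and x = 0 → (0, 6)

Vertices: (0, 0), (1.75, 0), (0.4, 5.4), (0, 6)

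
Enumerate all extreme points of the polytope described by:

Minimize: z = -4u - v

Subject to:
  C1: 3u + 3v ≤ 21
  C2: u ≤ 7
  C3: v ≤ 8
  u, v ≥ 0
Each vertex is the intersection of two constraint boundaries that also satisfies all remaining constraints:
  u = 0 and v = 0 → (0, 0)
  3u + 3v = 21 and u = 7 → (7, 0)
  3u + 3v = 21 and u = 0 → (0, 7)

Vertices: (0, 0), (7, 0), (0, 7)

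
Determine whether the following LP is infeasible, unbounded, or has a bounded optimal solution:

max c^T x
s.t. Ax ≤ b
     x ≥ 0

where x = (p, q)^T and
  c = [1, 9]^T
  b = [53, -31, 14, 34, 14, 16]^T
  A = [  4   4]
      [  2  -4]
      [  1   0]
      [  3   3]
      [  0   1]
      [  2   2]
The point (0, 8) satisfies every constraint, so the LP is feasible; the constraints give p ≤ 14 and q ≤ 14, which with p, q ≥ 0 keep the feasible region inside a bounded box. A feasible, bounded LP attains a finite optimum at a vertex.

Evaluating z = p + 9q at each vertex:
  (0, 7.75): z = 69.75
  (0.1667, 7.833): z = 70.67
  (0, 8): z = 72

The LP has an optimal solution: (0, 8) with z = 72.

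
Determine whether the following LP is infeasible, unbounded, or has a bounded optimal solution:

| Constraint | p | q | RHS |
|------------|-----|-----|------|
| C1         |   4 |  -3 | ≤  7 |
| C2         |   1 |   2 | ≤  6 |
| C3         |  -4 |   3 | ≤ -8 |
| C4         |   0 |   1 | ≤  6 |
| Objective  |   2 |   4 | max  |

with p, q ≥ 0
C1 requires 4p - 3q ≤ 7, while C3 (-4p + 3q ≤ -8) is equivalent to 4p - 3q ≥ 8. Together they would need 8 ≤ 4p - 3q ≤ 7, which is impossible since 8 > 7. No point satisfies all constraints.

Infeasible: no point satisfies all constraints simultaneously.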